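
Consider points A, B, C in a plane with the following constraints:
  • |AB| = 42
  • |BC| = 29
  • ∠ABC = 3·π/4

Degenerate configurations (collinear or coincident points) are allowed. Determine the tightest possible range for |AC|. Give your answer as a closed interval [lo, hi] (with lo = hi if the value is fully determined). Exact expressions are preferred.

|AB| ∈ {42}
|BC| ∈ {29}
|AC| ∈ {√(1218·√(2) + 2605)}

|AC| = √(1218·√(2) + 2605)  (≈ 65.7838)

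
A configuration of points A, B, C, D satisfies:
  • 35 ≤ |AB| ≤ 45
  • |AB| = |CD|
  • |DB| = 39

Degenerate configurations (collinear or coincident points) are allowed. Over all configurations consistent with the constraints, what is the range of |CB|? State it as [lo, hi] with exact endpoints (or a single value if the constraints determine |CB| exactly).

|AB| ∈ [35, 45]
|BD| ∈ {39}
|CD| ∈ [35, 45]
|AD| ∈ [0, 84]
|BC| ∈ [0, 84]
|AC| ∈ [0, 129]

|CB| ∈ [0, 84]  (≈ [0.0000, 84.0000])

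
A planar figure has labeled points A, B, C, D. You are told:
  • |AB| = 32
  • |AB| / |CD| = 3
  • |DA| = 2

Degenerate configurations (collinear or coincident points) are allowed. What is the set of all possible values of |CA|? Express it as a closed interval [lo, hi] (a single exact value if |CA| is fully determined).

|CA| ∈ [26/3, 38/3]  (≈ [8.6667, 12.6667])

|AB| ∈ {32}
|AD| ∈ {2}
|CD| ∈ {32/3}
|BD| ∈ [30, 34]
|AC| ∈ [26/3, 38/3]
|BC| ∈ [58/3, 134/3]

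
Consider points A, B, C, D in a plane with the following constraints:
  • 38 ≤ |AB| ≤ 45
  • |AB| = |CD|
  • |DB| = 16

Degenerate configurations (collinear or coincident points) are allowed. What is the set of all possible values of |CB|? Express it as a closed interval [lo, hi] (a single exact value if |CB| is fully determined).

|AB| ∈ [38, 45]
|BD| ∈ {16}
|CD| ∈ [38, 45]
|AD| ∈ [22, 61]
|BC| ∈ [22, 61]
|AC| ∈ [0, 106]

|CB| ∈ [22, 61]  (≈ [22.0000, 61.0000])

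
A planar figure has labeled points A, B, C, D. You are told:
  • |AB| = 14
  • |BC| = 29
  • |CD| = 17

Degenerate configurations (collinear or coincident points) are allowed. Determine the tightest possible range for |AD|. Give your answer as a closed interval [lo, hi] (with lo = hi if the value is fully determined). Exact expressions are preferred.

|AD| ∈ [0, 60]  (≈ [0.0000, 60.0000])

|AB| ∈ {14}
|BC| ∈ {29}
|CD| ∈ {17}
|AC| ∈ [15, 43]
|BD| ∈ [12, 46]
|AD| ∈ [0, 60]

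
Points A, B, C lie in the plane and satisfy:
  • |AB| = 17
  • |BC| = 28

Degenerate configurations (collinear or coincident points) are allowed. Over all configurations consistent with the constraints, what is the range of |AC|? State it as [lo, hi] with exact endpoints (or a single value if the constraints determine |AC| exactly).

|AB| ∈ {17}
|BC| ∈ {28}
|AC| ∈ [11, 45]

|AC| ∈ [11, 45]  (≈ [11.0000, 45.0000])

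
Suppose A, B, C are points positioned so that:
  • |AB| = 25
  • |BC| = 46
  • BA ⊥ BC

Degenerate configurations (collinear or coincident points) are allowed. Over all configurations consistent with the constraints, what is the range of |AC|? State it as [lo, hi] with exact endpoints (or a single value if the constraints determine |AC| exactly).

|AC| = √(2741)  (≈ 52.3546)

|AB| ∈ {25}
|BC| ∈ {46}
|AC| ∈ {√(2741)}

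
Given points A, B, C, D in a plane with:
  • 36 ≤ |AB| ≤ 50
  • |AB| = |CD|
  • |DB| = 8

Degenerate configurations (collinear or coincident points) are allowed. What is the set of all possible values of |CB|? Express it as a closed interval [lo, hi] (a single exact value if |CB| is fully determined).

|CB| ∈ [28, 58]  (≈ [28.0000, 58.0000])

|AB| ∈ [36, 50]
|BD| ∈ {8}
|CD| ∈ [36, 50]
|AD| ∈ [28, 58]
|BC| ∈ [28, 58]
|AC| ∈ [0, 108]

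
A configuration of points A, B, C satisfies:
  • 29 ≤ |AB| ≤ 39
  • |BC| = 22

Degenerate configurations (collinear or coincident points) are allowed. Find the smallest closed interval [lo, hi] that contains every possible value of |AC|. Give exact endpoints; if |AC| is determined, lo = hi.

|AC| ∈ [7, 61]  (≈ [7.0000, 61.0000])

|AB| ∈ [29, 39]
|BC| ∈ {22}
|AC| ∈ [7, 61]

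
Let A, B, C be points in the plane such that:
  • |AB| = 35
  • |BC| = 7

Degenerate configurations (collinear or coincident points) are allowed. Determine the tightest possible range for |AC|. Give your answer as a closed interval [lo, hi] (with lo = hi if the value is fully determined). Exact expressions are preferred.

|AC| ∈ [28, 42]  (≈ [28.0000, 42.0000])

|AB| ∈ {35}
|BC| ∈ {7}
|AC| ∈ [28, 42]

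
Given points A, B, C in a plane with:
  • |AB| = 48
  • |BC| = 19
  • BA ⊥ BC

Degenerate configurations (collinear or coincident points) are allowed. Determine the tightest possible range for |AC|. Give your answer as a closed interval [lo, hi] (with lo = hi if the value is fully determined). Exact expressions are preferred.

|AC| = √(2665)  (≈ 51.6236)

|AB| ∈ {48}
|BC| ∈ {19}
|AC| ∈ {√(2665)}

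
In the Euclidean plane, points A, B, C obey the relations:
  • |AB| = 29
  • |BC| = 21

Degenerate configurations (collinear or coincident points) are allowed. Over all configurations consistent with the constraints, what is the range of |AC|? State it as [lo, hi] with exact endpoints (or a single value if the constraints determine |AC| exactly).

|AC| ∈ [8, 50]  (≈ [8.0000, 50.0000])

|AB| ∈ {29}
|BC| ∈ {21}
|AC| ∈ [8, 50]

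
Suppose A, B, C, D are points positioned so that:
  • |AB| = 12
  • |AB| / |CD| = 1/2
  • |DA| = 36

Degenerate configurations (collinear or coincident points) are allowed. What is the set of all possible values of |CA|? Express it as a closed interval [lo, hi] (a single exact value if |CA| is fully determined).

|AB| ∈ {12}
|AD| ∈ {36}
|CD| ∈ {24}
|BD| ∈ [24, 48]
|AC| ∈ [12, 60]
|BC| ∈ [0, 72]

|CA| ∈ [12, 60]  (≈ [12.0000, 60.0000])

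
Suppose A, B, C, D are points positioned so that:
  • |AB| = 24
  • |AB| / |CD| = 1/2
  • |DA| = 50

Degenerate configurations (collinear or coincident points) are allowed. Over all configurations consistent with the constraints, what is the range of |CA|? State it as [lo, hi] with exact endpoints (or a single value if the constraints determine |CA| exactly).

|CA| ∈ [2, 98]  (≈ [2.0000, 98.0000])

|AB| ∈ {24}
|AD| ∈ {50}
|CD| ∈ {48}
|BD| ∈ [26, 74]
|AC| ∈ [2, 98]
|BC| ∈ [0, 122]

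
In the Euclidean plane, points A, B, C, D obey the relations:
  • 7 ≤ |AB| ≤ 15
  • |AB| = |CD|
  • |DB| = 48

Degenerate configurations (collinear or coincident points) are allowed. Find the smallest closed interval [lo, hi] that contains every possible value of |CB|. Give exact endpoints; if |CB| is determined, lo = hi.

|CB| ∈ [33, 63]  (≈ [33.0000, 63.0000])

|AB| ∈ [7, 15]
|BD| ∈ {48}
|CD| ∈ [7, 15]
|AD| ∈ [33, 63]
|BC| ∈ [33, 63]
|AC| ∈ [18, 78]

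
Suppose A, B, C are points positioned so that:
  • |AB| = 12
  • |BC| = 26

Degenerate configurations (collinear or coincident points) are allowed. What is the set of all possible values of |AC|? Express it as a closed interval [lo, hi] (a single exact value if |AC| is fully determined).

|AB| ∈ {12}
|BC| ∈ {26}
|AC| ∈ [14, 38]

|AC| ∈ [14, 38]  (≈ [14.0000, 38.0000])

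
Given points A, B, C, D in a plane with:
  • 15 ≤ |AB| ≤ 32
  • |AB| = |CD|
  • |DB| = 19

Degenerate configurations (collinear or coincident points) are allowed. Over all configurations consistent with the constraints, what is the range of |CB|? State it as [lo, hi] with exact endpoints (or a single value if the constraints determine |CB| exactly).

|CB| ∈ [0, 51]  (≈ [0.0000, 51.0000])

|AB| ∈ [15, 32]
|BD| ∈ {19}
|CD| ∈ [15, 32]
|AD| ∈ [0, 51]
|BC| ∈ [0, 51]
|AC| ∈ [0, 83]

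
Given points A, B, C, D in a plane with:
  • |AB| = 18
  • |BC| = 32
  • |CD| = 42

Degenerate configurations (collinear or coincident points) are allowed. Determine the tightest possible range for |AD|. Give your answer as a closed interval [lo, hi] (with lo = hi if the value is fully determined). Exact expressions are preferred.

|AB| ∈ {18}
|BC| ∈ {32}
|CD| ∈ {42}
|AC| ∈ [14, 50]
|BD| ∈ [10, 74]
|AD| ∈ [0, 92]

|AD| ∈ [0, 92]  (≈ [0.0000, 92.0000])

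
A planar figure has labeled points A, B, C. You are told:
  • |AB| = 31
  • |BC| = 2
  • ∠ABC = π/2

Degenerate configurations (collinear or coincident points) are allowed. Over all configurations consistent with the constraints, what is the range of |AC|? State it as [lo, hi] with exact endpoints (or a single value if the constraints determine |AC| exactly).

|AB| ∈ {31}
|BC| ∈ {2}
|AC| ∈ {√(965)}

|AC| = √(965)  (≈ 31.0644)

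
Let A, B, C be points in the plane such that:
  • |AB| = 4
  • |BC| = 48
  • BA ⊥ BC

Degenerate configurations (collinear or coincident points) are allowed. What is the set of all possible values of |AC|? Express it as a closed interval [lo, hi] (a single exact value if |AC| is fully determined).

|AB| ∈ {4}
|BC| ∈ {48}
|AC| ∈ {4·√(145)}

|AC| = 4·√(145)  (≈ 48.1664)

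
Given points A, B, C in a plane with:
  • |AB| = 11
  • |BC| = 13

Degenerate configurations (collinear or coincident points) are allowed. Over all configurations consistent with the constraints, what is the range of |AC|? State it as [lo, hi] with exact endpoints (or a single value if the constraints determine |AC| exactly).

|AC| ∈ [2, 24]  (≈ [2.0000, 24.0000])

|AB| ∈ {11}
|BC| ∈ {13}
|AC| ∈ [2, 24]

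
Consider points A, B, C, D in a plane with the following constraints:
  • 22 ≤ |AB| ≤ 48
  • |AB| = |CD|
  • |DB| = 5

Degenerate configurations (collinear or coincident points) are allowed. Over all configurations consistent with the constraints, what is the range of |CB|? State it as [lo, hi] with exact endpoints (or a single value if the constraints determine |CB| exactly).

|CB| ∈ [17, 53]  (≈ [17.0000, 53.0000])

|AB| ∈ [22, 48]
|BD| ∈ {5}
|CD| ∈ [22, 48]
|AD| ∈ [17, 53]
|BC| ∈ [17, 53]
|AC| ∈ [0, 101]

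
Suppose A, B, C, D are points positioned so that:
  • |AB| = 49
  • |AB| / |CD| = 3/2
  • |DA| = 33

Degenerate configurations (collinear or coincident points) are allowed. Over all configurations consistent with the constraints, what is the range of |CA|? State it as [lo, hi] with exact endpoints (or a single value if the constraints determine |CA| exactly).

|CA| ∈ [1/3, 197/3]  (≈ [0.3333, 65.6667])

|AB| ∈ {49}
|AD| ∈ {33}
|CD| ∈ {98/3}
|BD| ∈ [16, 82]
|AC| ∈ [1/3, 197/3]
|BC| ∈ [0, 344/3]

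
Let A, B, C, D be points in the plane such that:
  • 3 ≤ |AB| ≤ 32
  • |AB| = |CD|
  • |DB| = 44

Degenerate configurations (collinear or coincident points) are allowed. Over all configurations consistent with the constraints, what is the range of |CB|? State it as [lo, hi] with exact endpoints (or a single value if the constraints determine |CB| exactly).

|CB| ∈ [12, 76]  (≈ [12.0000, 76.0000])

|AB| ∈ [3, 32]
|BD| ∈ {44}
|CD| ∈ [3, 32]
|AD| ∈ [12, 76]
|BC| ∈ [12, 76]
|AC| ∈ [0, 108]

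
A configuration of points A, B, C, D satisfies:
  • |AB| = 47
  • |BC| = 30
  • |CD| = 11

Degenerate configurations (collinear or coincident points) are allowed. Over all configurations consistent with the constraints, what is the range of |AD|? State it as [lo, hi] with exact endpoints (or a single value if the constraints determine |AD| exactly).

|AB| ∈ {47}
|BC| ∈ {30}
|CD| ∈ {11}
|AC| ∈ [17, 77]
|BD| ∈ [19, 41]
|AD| ∈ [6, 88]

|AD| ∈ [6, 88]  (≈ [6.0000, 88.0000])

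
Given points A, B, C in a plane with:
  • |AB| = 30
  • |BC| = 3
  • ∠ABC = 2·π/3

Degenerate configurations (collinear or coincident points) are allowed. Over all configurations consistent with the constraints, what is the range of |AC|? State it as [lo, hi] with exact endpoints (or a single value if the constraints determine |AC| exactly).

|AC| = 3·√(111)  (≈ 31.6070)

|AB| ∈ {30}
|BC| ∈ {3}
|AC| ∈ {3·√(111)}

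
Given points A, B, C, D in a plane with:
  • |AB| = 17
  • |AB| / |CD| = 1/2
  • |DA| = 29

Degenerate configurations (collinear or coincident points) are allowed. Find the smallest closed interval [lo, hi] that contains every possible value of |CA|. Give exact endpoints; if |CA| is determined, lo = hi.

|CA| ∈ [5, 63]  (≈ [5.0000, 63.0000])

|AB| ∈ {17}
|AD| ∈ {29}
|CD| ∈ {34}
|BD| ∈ [12, 46]
|AC| ∈ [5, 63]
|BC| ∈ [0, 80]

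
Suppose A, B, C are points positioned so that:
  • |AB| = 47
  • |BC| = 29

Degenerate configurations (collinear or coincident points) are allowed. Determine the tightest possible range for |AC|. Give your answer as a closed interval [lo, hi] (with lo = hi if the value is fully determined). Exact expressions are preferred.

|AC| ∈ [18, 76]  (≈ [18.0000, 76.0000])

|AB| ∈ {47}
|BC| ∈ {29}
|AC| ∈ [18, 76]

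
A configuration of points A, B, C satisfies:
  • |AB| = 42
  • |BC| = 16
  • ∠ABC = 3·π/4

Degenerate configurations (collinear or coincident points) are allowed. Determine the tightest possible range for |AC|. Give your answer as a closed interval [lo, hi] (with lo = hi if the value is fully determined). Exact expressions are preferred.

|AC| = 2·√(168·√(2) + 505)  (≈ 54.5009)

|AB| ∈ {42}
|BC| ∈ {16}
|AC| ∈ {2·√(168·√(2) + 505)}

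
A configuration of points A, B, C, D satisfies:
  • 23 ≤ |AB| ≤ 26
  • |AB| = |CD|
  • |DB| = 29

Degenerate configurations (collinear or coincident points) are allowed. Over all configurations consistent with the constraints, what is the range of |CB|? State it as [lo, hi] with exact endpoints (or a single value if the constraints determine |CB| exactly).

|CB| ∈ [3, 55]  (≈ [3.0000, 55.0000])

|AB| ∈ [23, 26]
|BD| ∈ {29}
|CD| ∈ [23, 26]
|AD| ∈ [3, 55]
|BC| ∈ [3, 55]
|AC| ∈ [0, 81]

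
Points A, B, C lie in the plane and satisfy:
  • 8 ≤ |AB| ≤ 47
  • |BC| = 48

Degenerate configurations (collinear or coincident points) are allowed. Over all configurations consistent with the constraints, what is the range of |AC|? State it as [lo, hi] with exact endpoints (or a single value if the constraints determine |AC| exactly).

|AC| ∈ [1, 95]  (≈ [1.0000, 95.0000])

|AB| ∈ [8, 47]
|BC| ∈ {48}
|AC| ∈ [1, 95]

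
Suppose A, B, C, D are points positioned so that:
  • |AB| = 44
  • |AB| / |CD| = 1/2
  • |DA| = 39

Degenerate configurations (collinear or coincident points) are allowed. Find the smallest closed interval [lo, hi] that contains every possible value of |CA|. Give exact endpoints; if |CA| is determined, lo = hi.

|AB| ∈ {44}
|AD| ∈ {39}
|CD| ∈ {88}
|BD| ∈ [5, 83]
|AC| ∈ [49, 127]
|BC| ∈ [5, 171]

|CA| ∈ [49, 127]  (≈ [49.0000, 127.0000])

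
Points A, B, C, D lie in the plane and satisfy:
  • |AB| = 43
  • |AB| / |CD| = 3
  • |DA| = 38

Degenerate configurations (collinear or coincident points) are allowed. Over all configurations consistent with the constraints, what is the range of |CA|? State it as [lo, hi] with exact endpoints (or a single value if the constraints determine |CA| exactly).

|CA| ∈ [71/3, 157/3]  (≈ [23.6667, 52.3333])

|AB| ∈ {43}
|AD| ∈ {38}
|CD| ∈ {43/3}
|BD| ∈ [5, 81]
|AC| ∈ [71/3, 157/3]
|BC| ∈ [0, 286/3]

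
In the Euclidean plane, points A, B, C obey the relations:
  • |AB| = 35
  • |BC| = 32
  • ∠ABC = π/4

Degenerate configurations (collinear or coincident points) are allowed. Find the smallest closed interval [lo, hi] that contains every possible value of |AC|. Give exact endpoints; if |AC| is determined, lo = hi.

|AB| ∈ {35}
|BC| ∈ {32}
|AC| ∈ {√(2249 - 1120·√(2))}

|AC| = √(2249 - 1120·√(2))  (≈ 25.7892)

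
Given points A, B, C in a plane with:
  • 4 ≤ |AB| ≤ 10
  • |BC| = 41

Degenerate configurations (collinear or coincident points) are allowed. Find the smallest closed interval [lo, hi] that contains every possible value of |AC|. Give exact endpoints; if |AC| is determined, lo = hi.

|AB| ∈ [4, 10]
|BC| ∈ {41}
|AC| ∈ [31, 51]

|AC| ∈ [31, 51]  (≈ [31.0000, 51.0000])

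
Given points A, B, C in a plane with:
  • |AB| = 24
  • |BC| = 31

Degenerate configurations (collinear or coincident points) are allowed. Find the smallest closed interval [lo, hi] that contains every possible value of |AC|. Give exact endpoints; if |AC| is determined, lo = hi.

|AB| ∈ {24}
|BC| ∈ {31}
|AC| ∈ [7, 55]

|AC| ∈ [7, 55]  (≈ [7.0000, 55.0000])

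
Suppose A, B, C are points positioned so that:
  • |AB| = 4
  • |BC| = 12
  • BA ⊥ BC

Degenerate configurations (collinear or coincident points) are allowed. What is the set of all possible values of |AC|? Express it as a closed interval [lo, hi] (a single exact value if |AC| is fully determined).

|AC| = 4·√(10)  (≈ 12.6491)

|AB| ∈ {4}
|BC| ∈ {12}
|AC| ∈ {4·√(10)}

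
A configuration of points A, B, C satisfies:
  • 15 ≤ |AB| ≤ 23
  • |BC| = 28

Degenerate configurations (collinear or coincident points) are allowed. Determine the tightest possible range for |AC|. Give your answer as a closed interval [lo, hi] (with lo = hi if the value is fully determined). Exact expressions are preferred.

|AB| ∈ [15, 23]
|BC| ∈ {28}
|AC| ∈ [5, 51]

|AC| ∈ [5, 51]  (≈ [5.0000, 51.0000])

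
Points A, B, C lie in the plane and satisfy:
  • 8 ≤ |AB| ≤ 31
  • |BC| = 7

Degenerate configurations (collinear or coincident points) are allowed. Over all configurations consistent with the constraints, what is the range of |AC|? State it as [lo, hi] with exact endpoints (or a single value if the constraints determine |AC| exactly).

|AB| ∈ [8, 31]
|BC| ∈ {7}
|AC| ∈ [1, 38]

|AC| ∈ [1, 38]  (≈ [1.0000, 38.0000])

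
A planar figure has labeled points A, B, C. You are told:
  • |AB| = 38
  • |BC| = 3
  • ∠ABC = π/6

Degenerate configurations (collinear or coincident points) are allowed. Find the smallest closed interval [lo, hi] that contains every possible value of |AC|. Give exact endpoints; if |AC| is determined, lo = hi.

|AB| ∈ {38}
|BC| ∈ {3}
|AC| ∈ {√(1453 - 114·√(3))}

|AC| = √(1453 - 114·√(3))  (≈ 35.4337)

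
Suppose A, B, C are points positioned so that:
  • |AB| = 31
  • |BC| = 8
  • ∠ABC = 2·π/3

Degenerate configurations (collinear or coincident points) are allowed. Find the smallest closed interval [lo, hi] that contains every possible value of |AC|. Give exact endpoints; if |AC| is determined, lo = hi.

|AC| = √(1273)  (≈ 35.6791)

|AB| ∈ {31}
|BC| ∈ {8}
|AC| ∈ {√(1273)}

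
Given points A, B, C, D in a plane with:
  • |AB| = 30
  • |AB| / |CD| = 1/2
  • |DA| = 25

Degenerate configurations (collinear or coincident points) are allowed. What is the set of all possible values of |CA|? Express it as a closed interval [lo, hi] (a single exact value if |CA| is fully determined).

|CA| ∈ [35, 85]  (≈ [35.0000, 85.0000])

|AB| ∈ {30}
|AD| ∈ {25}
|CD| ∈ {60}
|BD| ∈ [5, 55]
|AC| ∈ [35, 85]
|BC| ∈ [5, 115]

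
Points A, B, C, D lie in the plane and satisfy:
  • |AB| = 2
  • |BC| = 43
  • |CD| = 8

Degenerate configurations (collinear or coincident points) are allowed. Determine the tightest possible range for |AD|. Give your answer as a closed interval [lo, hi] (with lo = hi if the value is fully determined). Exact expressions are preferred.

|AB| ∈ {2}
|BC| ∈ {43}
|CD| ∈ {8}
|AC| ∈ [41, 45]
|BD| ∈ [35, 51]
|AD| ∈ [33, 53]

|AD| ∈ [33, 53]  (≈ [33.0000, 53.0000])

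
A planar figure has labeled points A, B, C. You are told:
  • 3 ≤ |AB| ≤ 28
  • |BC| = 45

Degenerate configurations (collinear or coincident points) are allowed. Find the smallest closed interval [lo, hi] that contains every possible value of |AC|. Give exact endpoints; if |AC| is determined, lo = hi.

|AC| ∈ [17, 73]  (≈ [17.0000, 73.0000])

|AB| ∈ [3, 28]
|BC| ∈ {45}
|AC| ∈ [17, 73]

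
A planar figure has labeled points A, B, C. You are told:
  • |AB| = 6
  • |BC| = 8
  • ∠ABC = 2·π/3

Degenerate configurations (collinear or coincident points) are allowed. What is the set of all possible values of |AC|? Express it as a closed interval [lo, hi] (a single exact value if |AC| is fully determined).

|AB| ∈ {6}
|BC| ∈ {8}
|AC| ∈ {2·√(37)}

|AC| = 2·√(37)  (≈ 12.1655)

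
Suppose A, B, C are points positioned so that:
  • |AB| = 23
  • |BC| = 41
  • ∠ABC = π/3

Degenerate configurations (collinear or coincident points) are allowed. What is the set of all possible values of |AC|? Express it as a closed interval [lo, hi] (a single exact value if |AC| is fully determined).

|AC| = √(1267)  (≈ 35.5949)

|AB| ∈ {23}
|BC| ∈ {41}
|AC| ∈ {√(1267)}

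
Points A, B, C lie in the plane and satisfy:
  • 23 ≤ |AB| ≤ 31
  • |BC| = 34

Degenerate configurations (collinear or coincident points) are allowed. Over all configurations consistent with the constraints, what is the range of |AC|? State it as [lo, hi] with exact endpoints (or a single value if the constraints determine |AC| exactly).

|AC| ∈ [3, 65]  (≈ [3.0000, 65.0000])

|AB| ∈ [23, 31]
|BC| ∈ {34}
|AC| ∈ [3, 65]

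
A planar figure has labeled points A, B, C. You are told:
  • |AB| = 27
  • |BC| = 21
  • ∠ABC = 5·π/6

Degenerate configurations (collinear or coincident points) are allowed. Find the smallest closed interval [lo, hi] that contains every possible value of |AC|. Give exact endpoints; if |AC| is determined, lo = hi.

|AC| = 3·√(63·√(3) + 130)  (≈ 46.3904)

|AB| ∈ {27}
|BC| ∈ {21}
|AC| ∈ {3·√(63·√(3) + 130)}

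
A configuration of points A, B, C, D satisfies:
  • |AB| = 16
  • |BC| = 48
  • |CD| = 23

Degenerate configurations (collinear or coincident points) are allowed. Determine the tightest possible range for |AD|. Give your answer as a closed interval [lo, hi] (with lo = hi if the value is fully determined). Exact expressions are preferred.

|AB| ∈ {16}
|BC| ∈ {48}
|CD| ∈ {23}
|AC| ∈ [32, 64]
|BD| ∈ [25, 71]
|AD| ∈ [9, 87]

|AD| ∈ [9, 87]  (≈ [9.0000, 87.0000])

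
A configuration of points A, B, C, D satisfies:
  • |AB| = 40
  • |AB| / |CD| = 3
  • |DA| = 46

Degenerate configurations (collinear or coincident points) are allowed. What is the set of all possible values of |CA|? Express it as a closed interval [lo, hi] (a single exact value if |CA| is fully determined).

|CA| ∈ [98/3, 178/3]  (≈ [32.6667, 59.3333])

|AB| ∈ {40}
|AD| ∈ {46}
|CD| ∈ {40/3}
|BD| ∈ [6, 86]
|AC| ∈ [98/3, 178/3]
|BC| ∈ [0, 298/3]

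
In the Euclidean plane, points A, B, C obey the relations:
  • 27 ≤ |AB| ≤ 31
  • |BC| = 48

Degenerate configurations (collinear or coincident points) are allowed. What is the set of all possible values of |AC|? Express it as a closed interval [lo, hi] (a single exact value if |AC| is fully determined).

|AC| ∈ [17, 79]  (≈ [17.0000, 79.0000])

|AB| ∈ [27, 31]
|BC| ∈ {48}
|AC| ∈ [17, 79]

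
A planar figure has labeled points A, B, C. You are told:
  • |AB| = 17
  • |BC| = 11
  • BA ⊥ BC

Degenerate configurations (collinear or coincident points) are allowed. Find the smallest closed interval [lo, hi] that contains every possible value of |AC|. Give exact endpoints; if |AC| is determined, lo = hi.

|AB| ∈ {17}
|BC| ∈ {11}
|AC| ∈ {√(410)}

|AC| = √(410)  (≈ 20.2485)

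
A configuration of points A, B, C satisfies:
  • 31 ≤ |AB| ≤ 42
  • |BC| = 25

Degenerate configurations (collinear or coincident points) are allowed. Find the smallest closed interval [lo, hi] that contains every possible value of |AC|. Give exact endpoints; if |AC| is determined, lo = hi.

|AB| ∈ [31, 42]
|BC| ∈ {25}
|AC| ∈ [6, 67]

|AC| ∈ [6, 67]  (≈ [6.0000, 67.0000])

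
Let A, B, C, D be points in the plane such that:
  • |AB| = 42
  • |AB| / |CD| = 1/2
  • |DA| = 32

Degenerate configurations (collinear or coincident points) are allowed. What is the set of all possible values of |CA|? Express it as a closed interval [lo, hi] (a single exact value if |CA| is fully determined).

|AB| ∈ {42}
|AD| ∈ {32}
|CD| ∈ {84}
|BD| ∈ [10, 74]
|AC| ∈ [52, 116]
|BC| ∈ [10, 158]

|CA| ∈ [52, 116]  (≈ [52.0000, 116.0000])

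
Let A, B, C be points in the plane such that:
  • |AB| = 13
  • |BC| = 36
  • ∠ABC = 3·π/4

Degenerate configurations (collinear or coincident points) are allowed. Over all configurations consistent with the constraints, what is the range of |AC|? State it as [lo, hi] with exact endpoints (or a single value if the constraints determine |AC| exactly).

|AB| ∈ {13}
|BC| ∈ {36}
|AC| ∈ {√(468·√(2) + 1465)}

|AC| = √(468·√(2) + 1465)  (≈ 46.1178)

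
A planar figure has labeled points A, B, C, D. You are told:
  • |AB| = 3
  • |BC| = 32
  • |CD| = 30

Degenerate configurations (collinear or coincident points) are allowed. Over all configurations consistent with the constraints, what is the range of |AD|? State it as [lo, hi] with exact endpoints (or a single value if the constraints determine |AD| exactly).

|AB| ∈ {3}
|BC| ∈ {32}
|CD| ∈ {30}
|AC| ∈ [29, 35]
|BD| ∈ [2, 62]
|AD| ∈ [0, 65]

|AD| ∈ [0, 65]  (≈ [0.0000, 65.0000])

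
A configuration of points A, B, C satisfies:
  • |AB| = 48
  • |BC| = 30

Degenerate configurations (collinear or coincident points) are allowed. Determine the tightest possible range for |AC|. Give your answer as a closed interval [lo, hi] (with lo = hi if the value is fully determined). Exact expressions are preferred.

|AC| ∈ [18, 78]  (≈ [18.0000, 78.0000])

|AB| ∈ {48}
|BC| ∈ {30}
|AC| ∈ [18, 78]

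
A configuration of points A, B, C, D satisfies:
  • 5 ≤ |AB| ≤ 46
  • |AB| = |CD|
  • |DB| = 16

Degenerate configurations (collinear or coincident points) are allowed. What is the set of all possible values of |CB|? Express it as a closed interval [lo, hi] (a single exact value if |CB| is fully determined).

|CB| ∈ [0, 62]  (≈ [0.0000, 62.0000])

|AB| ∈ [5, 46]
|BD| ∈ {16}
|CD| ∈ [5, 46]
|AD| ∈ [0, 62]
|BC| ∈ [0, 62]
|AC| ∈ [0, 108]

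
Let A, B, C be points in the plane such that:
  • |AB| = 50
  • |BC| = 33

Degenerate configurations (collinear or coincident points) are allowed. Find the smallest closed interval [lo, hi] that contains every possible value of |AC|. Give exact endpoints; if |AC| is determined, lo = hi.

|AC| ∈ [17, 83]  (≈ [17.0000, 83.0000])

|AB| ∈ {50}
|BC| ∈ {33}
|AC| ∈ [17, 83]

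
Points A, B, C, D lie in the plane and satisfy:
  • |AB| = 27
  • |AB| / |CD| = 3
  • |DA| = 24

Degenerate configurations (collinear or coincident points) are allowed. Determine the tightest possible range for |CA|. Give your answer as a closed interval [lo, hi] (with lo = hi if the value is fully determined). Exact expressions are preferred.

|CA| ∈ [15, 33]  (≈ [15.0000, 33.0000])

|AB| ∈ {27}
|AD| ∈ {24}
|CD| ∈ {9}
|BD| ∈ [3, 51]
|AC| ∈ [15, 33]
|BC| ∈ [0, 60]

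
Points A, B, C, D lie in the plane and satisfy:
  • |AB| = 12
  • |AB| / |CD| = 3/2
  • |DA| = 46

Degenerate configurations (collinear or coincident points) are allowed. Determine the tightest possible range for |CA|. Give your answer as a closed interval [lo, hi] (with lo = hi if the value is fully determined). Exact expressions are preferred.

|CA| ∈ [38, 54]  (≈ [38.0000, 54.0000])

|AB| ∈ {12}
|AD| ∈ {46}
|CD| ∈ {8}
|BD| ∈ [34, 58]
|AC| ∈ [38, 54]
|BC| ∈ [26, 66]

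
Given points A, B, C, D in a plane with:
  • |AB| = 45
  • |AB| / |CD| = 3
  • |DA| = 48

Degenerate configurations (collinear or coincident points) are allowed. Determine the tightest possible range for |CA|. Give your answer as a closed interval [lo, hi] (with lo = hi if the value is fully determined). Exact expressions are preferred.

|CA| ∈ [33, 63]  (≈ [33.0000, 63.0000])

|AB| ∈ {45}
|AD| ∈ {48}
|CD| ∈ {15}
|BD| ∈ [3, 93]
|AC| ∈ [33, 63]
|BC| ∈ [0, 108]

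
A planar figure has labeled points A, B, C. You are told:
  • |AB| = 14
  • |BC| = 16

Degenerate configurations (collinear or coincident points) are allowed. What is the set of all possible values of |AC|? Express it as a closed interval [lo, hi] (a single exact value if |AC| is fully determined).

|AB| ∈ {14}
|BC| ∈ {16}
|AC| ∈ [2, 30]

|AC| ∈ [2, 30]  (≈ [2.0000, 30.0000])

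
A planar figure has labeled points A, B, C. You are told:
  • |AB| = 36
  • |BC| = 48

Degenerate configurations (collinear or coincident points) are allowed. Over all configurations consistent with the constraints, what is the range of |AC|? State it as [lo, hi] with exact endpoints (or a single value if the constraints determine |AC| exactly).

|AB| ∈ {36}
|BC| ∈ {48}
|AC| ∈ [12, 84]

|AC| ∈ [12, 84]  (≈ [12.0000, 84.0000])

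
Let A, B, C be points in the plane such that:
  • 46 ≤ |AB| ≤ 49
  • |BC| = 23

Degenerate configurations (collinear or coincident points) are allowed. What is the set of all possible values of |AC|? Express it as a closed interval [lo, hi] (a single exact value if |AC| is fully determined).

|AB| ∈ [46, 49]
|BC| ∈ {23}
|AC| ∈ [23, 72]

|AC| ∈ [23, 72]  (≈ [23.0000, 72.0000])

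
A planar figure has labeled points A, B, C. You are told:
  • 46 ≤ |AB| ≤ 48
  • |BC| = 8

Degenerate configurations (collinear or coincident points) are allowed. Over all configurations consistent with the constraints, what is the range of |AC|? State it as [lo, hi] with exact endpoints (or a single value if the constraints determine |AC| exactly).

|AB| ∈ [46, 48]
|BC| ∈ {8}
|AC| ∈ [38, 56]

|AC| ∈ [38, 56]  (≈ [38.0000, 56.0000])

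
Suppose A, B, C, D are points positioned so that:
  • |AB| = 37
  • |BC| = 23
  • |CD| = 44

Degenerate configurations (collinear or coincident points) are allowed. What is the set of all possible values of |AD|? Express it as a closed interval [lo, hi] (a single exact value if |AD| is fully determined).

|AB| ∈ {37}
|BC| ∈ {23}
|CD| ∈ {44}
|AC| ∈ [14, 60]
|BD| ∈ [21, 67]
|AD| ∈ [0, 104]

|AD| ∈ [0, 104]  (≈ [0.0000, 104.0000])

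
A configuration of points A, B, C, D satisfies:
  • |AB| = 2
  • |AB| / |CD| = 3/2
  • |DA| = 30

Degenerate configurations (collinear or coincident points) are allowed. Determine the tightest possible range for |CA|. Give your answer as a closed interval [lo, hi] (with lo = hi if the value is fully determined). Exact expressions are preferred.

|AB| ∈ {2}
|AD| ∈ {30}
|CD| ∈ {4/3}
|BD| ∈ [28, 32]
|AC| ∈ [86/3, 94/3]
|BC| ∈ [80/3, 100/3]

|CA| ∈ [86/3, 94/3]  (≈ [28.6667, 31.3333])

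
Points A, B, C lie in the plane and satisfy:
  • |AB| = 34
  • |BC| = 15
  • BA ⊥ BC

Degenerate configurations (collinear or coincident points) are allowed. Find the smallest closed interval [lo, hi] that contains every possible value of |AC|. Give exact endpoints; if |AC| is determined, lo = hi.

|AC| = √(1381)  (≈ 37.1618)

|AB| ∈ {34}
|BC| ∈ {15}
|AC| ∈ {√(1381)}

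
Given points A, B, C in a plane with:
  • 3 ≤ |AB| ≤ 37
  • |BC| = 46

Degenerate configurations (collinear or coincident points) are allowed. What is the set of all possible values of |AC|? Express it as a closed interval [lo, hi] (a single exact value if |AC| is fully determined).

|AB| ∈ [3, 37]
|BC| ∈ {46}
|AC| ∈ [9, 83]

|AC| ∈ [9, 83]  (≈ [9.0000, 83.0000])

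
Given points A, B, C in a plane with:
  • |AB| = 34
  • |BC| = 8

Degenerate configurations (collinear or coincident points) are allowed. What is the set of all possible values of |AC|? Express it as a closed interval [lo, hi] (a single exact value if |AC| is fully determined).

|AB| ∈ {34}
|BC| ∈ {8}
|AC| ∈ [26, 42]

|AC| ∈ [26, 42]  (≈ [26.0000, 42.0000])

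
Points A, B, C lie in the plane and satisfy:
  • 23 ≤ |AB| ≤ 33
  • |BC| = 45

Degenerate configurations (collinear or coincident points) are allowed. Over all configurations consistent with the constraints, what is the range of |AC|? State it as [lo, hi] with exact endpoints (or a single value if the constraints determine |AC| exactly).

|AC| ∈ [12, 78]  (≈ [12.0000, 78.0000])

|AB| ∈ [23, 33]
|BC| ∈ {45}
|AC| ∈ [12, 78]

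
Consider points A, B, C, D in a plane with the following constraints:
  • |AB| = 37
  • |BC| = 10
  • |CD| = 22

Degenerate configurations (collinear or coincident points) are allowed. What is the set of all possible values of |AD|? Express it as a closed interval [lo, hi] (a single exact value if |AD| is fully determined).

|AD| ∈ [5, 69]  (≈ [5.0000, 69.0000])

|AB| ∈ {37}
|BC| ∈ {10}
|CD| ∈ {22}
|AC| ∈ [27, 47]
|BD| ∈ [12, 32]
|AD| ∈ [5, 69]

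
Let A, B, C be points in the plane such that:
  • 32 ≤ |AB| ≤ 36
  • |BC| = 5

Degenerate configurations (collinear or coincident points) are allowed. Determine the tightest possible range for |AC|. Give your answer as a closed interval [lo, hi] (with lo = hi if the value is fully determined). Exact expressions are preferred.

|AB| ∈ [32, 36]
|BC| ∈ {5}
|AC| ∈ [27, 41]

|AC| ∈ [27, 41]  (≈ [27.0000, 41.0000])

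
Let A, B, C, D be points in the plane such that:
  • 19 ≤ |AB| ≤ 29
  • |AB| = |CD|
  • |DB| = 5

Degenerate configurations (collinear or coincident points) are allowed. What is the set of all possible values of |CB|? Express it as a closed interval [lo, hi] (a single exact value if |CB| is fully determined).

|AB| ∈ [19, 29]
|BD| ∈ {5}
|CD| ∈ [19, 29]
|AD| ∈ [14, 34]
|BC| ∈ [14, 34]
|AC| ∈ [0, 63]

|CB| ∈ [14, 34]  (≈ [14.0000, 34.0000])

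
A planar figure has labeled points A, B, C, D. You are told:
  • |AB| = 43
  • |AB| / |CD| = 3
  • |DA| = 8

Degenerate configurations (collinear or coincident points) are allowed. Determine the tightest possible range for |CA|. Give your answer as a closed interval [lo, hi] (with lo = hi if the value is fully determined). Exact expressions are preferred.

|AB| ∈ {43}
|AD| ∈ {8}
|CD| ∈ {43/3}
|BD| ∈ [35, 51]
|AC| ∈ [19/3, 67/3]
|BC| ∈ [62/3, 196/3]

|CA| ∈ [19/3, 67/3]  (≈ [6.3333, 22.3333])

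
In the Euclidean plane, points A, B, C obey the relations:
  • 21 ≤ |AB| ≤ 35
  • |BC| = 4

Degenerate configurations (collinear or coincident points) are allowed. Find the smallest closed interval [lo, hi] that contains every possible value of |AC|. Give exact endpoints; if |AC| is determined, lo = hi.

|AC| ∈ [17, 39]  (≈ [17.0000, 39.0000])

|AB| ∈ [21, 35]
|BC| ∈ {4}
|AC| ∈ [17, 39]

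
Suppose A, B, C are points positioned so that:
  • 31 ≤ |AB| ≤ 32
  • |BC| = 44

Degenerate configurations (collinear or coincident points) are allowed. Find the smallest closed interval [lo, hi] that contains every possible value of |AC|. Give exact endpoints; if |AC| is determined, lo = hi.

|AB| ∈ [31, 32]
|BC| ∈ {44}
|AC| ∈ [12, 76]

|AC| ∈ [12, 76]  (≈ [12.0000, 76.0000])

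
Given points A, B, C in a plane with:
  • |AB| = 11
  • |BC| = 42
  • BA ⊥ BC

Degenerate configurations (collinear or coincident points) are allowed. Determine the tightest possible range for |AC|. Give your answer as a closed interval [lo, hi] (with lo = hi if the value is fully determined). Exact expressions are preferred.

|AC| = √(1885)  (≈ 43.4166)

|AB| ∈ {11}
|BC| ∈ {42}
|AC| ∈ {√(1885)}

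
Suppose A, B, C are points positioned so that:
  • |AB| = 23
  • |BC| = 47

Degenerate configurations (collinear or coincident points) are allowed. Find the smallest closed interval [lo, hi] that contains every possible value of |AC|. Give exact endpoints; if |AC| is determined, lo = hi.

|AB| ∈ {23}
|BC| ∈ {47}
|AC| ∈ [24, 70]

|AC| ∈ [24, 70]  (≈ [24.0000, 70.0000])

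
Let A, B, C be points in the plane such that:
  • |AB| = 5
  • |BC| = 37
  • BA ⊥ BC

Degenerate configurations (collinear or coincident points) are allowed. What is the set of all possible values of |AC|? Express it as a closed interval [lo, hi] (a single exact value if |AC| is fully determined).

|AB| ∈ {5}
|BC| ∈ {37}
|AC| ∈ {√(1394)}

|AC| = √(1394)  (≈ 37.3363)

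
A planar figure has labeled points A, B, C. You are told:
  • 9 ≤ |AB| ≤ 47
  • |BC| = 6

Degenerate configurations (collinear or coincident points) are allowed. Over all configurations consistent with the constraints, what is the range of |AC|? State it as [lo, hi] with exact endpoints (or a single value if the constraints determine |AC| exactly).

|AB| ∈ [9, 47]
|BC| ∈ {6}
|AC| ∈ [3, 53]

|AC| ∈ [3, 53]  (≈ [3.0000, 53.0000])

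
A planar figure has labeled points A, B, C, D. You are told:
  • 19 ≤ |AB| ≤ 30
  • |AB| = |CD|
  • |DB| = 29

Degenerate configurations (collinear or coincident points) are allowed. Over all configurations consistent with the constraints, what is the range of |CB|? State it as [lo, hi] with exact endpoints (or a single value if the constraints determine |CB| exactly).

|AB| ∈ [19, 30]
|BD| ∈ {29}
|CD| ∈ [19, 30]
|AD| ∈ [0, 59]
|BC| ∈ [0, 59]
|AC| ∈ [0, 89]

|CB| ∈ [0, 59]  (≈ [0.0000, 59.0000])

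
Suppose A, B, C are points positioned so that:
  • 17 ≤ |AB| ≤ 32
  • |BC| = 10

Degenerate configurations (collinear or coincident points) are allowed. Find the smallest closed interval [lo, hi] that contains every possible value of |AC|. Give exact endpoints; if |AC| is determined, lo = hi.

|AC| ∈ [7, 42]  (≈ [7.0000, 42.0000])

|AB| ∈ [17, 32]
|BC| ∈ {10}
|AC| ∈ [7, 42]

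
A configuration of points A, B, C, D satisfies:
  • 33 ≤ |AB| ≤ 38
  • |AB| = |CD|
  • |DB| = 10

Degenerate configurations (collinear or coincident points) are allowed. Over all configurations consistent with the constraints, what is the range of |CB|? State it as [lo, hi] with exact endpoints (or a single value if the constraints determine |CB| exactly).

|AB| ∈ [33, 38]
|BD| ∈ {10}
|CD| ∈ [33, 38]
|AD| ∈ [23, 48]
|BC| ∈ [23, 48]
|AC| ∈ [0, 86]

|CB| ∈ [23, 48]  (≈ [23.0000, 48.0000])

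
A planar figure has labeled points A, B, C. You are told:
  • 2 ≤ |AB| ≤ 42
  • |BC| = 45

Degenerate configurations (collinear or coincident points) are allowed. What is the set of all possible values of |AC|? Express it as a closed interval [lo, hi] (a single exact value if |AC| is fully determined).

|AC| ∈ [3, 87]  (≈ [3.0000, 87.0000])

|AB| ∈ [2, 42]
|BC| ∈ {45}
|AC| ∈ [3, 87]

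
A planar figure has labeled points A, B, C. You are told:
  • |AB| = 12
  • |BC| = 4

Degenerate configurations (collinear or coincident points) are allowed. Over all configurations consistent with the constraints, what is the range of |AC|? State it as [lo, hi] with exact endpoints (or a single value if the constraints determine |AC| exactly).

|AB| ∈ {12}
|BC| ∈ {4}
|AC| ∈ [8, 16]

|AC| ∈ [8, 16]  (≈ [8.0000, 16.0000])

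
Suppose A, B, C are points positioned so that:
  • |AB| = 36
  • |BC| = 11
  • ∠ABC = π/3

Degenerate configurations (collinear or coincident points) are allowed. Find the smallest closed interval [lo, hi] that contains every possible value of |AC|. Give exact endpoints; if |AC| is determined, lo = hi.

|AC| = √(1021)  (≈ 31.9531)

|AB| ∈ {36}
|BC| ∈ {11}
|AC| ∈ {√(1021)}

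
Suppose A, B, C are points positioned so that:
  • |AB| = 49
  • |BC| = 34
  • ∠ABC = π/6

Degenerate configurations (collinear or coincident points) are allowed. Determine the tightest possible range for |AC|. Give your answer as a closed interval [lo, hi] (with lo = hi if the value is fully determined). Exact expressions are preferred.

|AB| ∈ {49}
|BC| ∈ {34}
|AC| ∈ {√(3557 - 1666·√(3))}

|AC| = √(3557 - 1666·√(3))  (≈ 25.9115)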